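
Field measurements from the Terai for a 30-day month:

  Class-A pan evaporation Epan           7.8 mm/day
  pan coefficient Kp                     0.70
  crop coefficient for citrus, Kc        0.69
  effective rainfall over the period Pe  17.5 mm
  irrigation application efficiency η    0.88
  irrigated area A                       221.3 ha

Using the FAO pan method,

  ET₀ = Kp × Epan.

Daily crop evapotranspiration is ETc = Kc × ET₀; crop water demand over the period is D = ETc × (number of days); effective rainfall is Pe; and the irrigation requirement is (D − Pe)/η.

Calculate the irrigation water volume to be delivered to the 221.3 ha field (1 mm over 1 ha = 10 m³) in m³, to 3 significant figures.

ET₀ = 0.70 × 7.8 = 5.4600 mm/d
ETc = Kc × ET₀ = 0.69 × 5.4600 = 3.7674 mm/d
Crop demand D = ETc × 30 d = 3.7674 × 30 = 113.022 mm
D − Pe = 113.022 − 17.5 = 95.522 mm
Gross irrigation = 95.522 / 0.88 = 108.548 mm
Volume = 108.548 mm × 221.3 ha × 10 = 240216.7 m³

240000 m³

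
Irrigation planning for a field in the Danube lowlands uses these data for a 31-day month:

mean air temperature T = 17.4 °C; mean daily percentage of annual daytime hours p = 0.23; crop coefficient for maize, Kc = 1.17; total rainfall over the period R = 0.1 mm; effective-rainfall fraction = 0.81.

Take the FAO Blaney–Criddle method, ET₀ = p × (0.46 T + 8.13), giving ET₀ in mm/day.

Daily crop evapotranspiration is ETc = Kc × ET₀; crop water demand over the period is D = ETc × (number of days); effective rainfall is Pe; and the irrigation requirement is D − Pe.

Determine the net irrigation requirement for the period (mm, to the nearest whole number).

ET₀ = 0.23 × (0.46 × 17.4 + 8.13) = 0.23 × 16.134 = 3.7108 mm/d
ETc = Kc × ET₀ = 1.17 × 3.7108 = 4.3416 mm/d
Crop demand D = ETc × 31 d = 4.3416 × 31 = 134.590 mm
Pe = 0.81 × 0.1 = 0.081 mm
D − Pe = 134.590 − 0.081 = 134.509 mm

135 mm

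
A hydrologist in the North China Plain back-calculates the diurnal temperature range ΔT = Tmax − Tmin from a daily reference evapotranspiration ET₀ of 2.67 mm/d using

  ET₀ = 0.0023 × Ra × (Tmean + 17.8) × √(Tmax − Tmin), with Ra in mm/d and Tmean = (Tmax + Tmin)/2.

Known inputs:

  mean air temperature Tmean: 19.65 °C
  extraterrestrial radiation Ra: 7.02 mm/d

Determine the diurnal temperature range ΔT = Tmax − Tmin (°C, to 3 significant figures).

19.5 °C

√ΔT = ET₀ / [0.0023 × Ra × (Tmean+17.8)] = 2.67 / (0.0023 × 7.02 × 37.45) = 4.4156
ΔT = 4.4156² = 19.498 °C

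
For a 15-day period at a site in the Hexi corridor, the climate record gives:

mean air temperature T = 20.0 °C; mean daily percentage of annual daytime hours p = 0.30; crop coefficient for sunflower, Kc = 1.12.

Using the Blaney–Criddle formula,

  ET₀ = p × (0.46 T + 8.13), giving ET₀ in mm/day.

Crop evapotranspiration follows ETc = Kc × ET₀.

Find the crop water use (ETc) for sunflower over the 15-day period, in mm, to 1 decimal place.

ET₀ = 0.30 × (0.46 × 20.0 + 8.13) = 0.30 × 17.330 = 5.1990 mm/d
ETc = Kc × ET₀ = 1.12 × 5.1990 = 5.8229 mm/d
Over 15 days: 5.8229 × 15 = 87.344 mm

87.3 mm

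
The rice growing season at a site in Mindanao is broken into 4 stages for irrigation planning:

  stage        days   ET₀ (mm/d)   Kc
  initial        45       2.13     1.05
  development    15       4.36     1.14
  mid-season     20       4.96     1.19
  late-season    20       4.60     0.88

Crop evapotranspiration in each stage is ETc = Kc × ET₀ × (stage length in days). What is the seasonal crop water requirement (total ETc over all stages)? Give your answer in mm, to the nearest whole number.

initial: 1.05 × 2.13 × 45 = 100.64 mm
development: 1.14 × 4.36 × 15 = 74.56 mm
mid-season: 1.19 × 4.96 × 20 = 118.05 mm
late-season: 0.88 × 4.60 × 20 = 80.96 mm
Seasonal total = 374.21 mm

374 mm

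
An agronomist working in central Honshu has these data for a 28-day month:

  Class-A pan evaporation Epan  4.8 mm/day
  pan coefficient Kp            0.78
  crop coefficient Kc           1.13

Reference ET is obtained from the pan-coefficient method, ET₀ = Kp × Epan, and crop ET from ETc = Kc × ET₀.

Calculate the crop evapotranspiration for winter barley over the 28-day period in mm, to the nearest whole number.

ET₀ = 0.78 × 4.8 = 3.7440 mm/d
ETc = Kc × ET₀ = 1.13 × 3.7440 = 4.2307 mm/d
Over 28 days: 4.2307 × 28 = 118.460 mm

118 mm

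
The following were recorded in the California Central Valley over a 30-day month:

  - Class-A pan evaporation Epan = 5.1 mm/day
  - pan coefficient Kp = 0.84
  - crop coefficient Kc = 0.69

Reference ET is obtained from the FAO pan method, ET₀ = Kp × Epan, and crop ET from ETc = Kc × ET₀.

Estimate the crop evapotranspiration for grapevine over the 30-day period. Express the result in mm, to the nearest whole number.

ET₀ = 0.84 × 5.1 = 4.2840 mm/d
ETc = Kc × ET₀ = 0.69 × 4.2840 = 2.9560 mm/d
Over 30 days: 2.9560 × 30 = 88.680 mm

89 mm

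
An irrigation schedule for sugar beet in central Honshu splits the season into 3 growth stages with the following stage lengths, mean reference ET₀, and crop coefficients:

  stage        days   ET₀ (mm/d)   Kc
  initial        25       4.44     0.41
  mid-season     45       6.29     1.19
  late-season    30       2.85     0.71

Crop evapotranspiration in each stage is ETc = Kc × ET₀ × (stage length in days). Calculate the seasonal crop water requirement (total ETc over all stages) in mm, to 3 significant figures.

443 mm

initial: 0.41 × 4.44 × 25 = 45.51 mm
mid-season: 1.19 × 6.29 × 45 = 336.83 mm
late-season: 0.71 × 2.85 × 30 = 60.71 mm
Seasonal total = 443.05 mm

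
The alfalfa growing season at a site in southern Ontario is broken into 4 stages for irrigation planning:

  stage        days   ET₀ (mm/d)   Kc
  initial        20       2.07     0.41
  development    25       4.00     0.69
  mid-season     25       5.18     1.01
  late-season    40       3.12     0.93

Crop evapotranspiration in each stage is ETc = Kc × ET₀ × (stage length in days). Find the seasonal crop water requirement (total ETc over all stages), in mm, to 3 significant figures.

initial: 0.41 × 2.07 × 20 = 16.97 mm
development: 0.69 × 4.00 × 25 = 69.00 mm
mid-season: 1.01 × 5.18 × 25 = 130.80 mm
late-season: 0.93 × 3.12 × 40 = 116.06 mm
Seasonal total = 332.83 mm

333 mm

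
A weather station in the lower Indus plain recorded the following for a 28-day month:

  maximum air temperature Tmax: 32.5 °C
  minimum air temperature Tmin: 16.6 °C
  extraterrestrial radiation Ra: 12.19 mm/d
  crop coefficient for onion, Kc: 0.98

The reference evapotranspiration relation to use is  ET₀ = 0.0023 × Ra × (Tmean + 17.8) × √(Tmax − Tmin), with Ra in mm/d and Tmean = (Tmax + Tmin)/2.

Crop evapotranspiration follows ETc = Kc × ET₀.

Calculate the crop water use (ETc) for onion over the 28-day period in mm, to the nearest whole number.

130 mm

Tmean = (32.5 + 16.6)/2 = 24.55 °C
ET₀ = 0.0023 × 12.19 × (24.55 + 17.8) × √15.9 = 0.0023 × 12.19 × 42.35 × 3.9875 = 4.7346 mm/d
ETc = Kc × ET₀ = 0.98 × 4.7346 = 4.6399 mm/d
Over 28 days: 4.6399 × 28 = 129.917 mm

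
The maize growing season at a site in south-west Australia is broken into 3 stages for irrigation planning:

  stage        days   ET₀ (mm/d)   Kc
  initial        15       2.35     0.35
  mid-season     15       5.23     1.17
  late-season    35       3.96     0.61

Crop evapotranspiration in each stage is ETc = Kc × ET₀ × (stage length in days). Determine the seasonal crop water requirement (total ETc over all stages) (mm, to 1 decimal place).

initial: 0.35 × 2.35 × 15 = 12.34 mm
mid-season: 1.17 × 5.23 × 15 = 91.79 mm
late-season: 0.61 × 3.96 × 35 = 84.55 mm
Seasonal total = 188.68 mm

188.7 mm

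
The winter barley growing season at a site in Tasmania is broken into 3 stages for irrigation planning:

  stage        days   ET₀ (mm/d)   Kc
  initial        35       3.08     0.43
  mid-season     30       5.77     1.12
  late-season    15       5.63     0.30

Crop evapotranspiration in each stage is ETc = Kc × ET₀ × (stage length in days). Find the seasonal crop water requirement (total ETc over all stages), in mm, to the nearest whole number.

initial: 0.43 × 3.08 × 35 = 46.35 mm
mid-season: 1.12 × 5.77 × 30 = 193.87 mm
late-season: 0.30 × 5.63 × 15 = 25.34 mm
Seasonal total = 265.56 mm

266 mm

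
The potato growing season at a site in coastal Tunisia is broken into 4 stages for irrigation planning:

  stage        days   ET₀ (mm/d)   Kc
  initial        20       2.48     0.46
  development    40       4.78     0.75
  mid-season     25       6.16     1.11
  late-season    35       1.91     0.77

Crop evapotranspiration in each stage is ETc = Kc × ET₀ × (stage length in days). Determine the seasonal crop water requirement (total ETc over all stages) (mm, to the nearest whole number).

389 mm

initial: 0.46 × 2.48 × 20 = 22.82 mm
development: 0.75 × 4.78 × 40 = 143.40 mm
mid-season: 1.11 × 6.16 × 25 = 170.94 mm
late-season: 0.77 × 1.91 × 35 = 51.47 mm
Seasonal total = 388.63 mm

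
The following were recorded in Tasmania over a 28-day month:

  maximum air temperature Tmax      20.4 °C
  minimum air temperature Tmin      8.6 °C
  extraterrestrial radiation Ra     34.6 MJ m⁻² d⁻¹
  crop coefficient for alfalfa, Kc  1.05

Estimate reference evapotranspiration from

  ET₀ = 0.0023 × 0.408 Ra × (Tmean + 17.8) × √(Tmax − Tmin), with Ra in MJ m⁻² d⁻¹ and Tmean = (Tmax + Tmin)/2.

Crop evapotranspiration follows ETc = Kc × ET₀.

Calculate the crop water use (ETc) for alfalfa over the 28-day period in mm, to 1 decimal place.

Tmean = (20.4 + 8.6)/2 = 14.50 °C
0.408 Ra = 0.408 × 34.6 = 14.1168 mm/d equivalent
ET₀ = 0.0023 × 14.1168 × (14.50 + 17.8) × √11.8 = 0.0023 × 14.1168 × 32.30 × 3.4351 = 3.6025 mm/d
ETc = Kc × ET₀ = 1.05 × 3.6025 = 3.7826 mm/d
Over 28 days: 3.7826 × 28 = 105.913 mm

105.9 mm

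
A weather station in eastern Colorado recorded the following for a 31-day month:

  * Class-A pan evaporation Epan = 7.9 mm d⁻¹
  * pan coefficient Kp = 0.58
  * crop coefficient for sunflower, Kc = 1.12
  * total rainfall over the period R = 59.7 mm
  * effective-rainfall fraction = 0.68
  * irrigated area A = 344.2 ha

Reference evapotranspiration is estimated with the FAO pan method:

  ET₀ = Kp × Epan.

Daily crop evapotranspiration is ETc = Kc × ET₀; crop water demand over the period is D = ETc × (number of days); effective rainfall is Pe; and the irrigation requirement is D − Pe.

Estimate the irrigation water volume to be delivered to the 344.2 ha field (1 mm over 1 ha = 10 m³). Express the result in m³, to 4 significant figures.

407800 m³

ET₀ = 0.58 × 7.9 = 4.5820 mm/d
ETc = Kc × ET₀ = 1.12 × 4.5820 = 5.1318 mm/d
Crop demand D = ETc × 31 d = 5.1318 × 31 = 159.086 mm
Pe = 0.68 × 59.7 = 40.596 mm
D − Pe = 159.086 − 40.596 = 118.490 mm
Volume = 118.490 mm × 344.2 ha × 10 = 407842.6 m³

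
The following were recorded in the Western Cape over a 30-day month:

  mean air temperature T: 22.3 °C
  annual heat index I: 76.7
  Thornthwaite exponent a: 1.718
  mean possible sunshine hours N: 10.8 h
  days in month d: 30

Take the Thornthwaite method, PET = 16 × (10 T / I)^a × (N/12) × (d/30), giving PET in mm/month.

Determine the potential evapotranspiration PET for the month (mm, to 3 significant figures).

10T/I = 10 × 22.3 / 76.7 = 2.9074
(10T/I)^a = 2.9074^1.718 = 6.2561
Uncorrected PET = 16 × 6.2561 = 100.098 mm
Correction = (N/12)(d/30) = (10.8/12)(30/30) = 0.9000
PET = 100.098 × 0.9000 = 90.088 mm/month

90.1 mm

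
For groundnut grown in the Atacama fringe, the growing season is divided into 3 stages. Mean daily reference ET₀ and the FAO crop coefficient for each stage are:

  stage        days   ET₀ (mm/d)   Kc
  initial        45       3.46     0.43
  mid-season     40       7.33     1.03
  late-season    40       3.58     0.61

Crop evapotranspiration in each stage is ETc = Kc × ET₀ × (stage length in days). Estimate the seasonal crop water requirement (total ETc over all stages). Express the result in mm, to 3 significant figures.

456 mm

initial: 0.43 × 3.46 × 45 = 66.95 mm
mid-season: 1.03 × 7.33 × 40 = 302.00 mm
late-season: 0.61 × 3.58 × 40 = 87.35 mm
Seasonal total = 456.30 mm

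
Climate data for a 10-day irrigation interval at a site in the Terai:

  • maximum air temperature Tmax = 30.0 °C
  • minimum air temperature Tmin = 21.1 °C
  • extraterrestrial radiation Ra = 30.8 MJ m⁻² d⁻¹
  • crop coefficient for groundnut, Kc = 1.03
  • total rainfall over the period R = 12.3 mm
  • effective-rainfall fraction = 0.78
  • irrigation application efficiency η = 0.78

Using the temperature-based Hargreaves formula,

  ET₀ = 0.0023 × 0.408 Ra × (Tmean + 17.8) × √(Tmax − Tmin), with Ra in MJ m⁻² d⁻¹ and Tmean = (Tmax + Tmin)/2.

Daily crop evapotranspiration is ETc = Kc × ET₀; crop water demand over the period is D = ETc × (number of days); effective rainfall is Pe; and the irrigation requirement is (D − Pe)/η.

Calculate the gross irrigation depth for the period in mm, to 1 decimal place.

37.1 mm

Tmean = (30.0 + 21.1)/2 = 25.55 °C
0.408 Ra = 0.408 × 30.8 = 12.5664 mm/d equivalent
ET₀ = 0.0023 × 12.5664 × (25.55 + 17.8) × √8.9 = 0.0023 × 12.5664 × 43.35 × 2.9833 = 3.7379 mm/d
ETc = Kc × ET₀ = 1.03 × 3.7379 = 3.8500 mm/d
Crop demand D = ETc × 10 d = 3.8500 × 10 = 38.500 mm
Pe = 0.78 × 12.3 = 9.594 mm
D − Pe = 38.500 − 9.594 = 28.906 mm
Gross irrigation = 28.906 / 0.78 = 37.059 mm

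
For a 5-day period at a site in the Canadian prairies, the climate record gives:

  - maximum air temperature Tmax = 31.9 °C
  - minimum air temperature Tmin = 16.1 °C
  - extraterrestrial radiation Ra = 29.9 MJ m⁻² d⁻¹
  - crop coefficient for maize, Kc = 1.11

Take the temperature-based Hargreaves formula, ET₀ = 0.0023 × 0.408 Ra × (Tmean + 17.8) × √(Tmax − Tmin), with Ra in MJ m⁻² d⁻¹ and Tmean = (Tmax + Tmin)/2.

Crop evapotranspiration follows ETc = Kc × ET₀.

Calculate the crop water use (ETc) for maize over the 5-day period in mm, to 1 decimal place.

Tmean = (31.9 + 16.1)/2 = 24.00 °C
0.408 Ra = 0.408 × 29.9 = 12.1992 mm/d equivalent
ET₀ = 0.0023 × 12.1992 × (24.00 + 17.8) × √15.8 = 0.0023 × 12.1992 × 41.80 × 3.9749 = 4.6619 mm/d
ETc = Kc × ET₀ = 1.11 × 4.6619 = 5.1747 mm/d
Over 5 days: 5.1747 × 5 = 25.874 mm

25.9 mm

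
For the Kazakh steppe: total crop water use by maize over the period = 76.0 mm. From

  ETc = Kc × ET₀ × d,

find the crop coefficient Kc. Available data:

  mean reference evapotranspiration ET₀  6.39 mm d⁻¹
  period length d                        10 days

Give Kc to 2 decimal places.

ETc = Kc × ET₀ × d  ⇒  Kc = ETc / (ET₀ × d)
Kc = 76.0 / (6.39 × 10) = 76.0 / 63.90 = 1.1894

1.19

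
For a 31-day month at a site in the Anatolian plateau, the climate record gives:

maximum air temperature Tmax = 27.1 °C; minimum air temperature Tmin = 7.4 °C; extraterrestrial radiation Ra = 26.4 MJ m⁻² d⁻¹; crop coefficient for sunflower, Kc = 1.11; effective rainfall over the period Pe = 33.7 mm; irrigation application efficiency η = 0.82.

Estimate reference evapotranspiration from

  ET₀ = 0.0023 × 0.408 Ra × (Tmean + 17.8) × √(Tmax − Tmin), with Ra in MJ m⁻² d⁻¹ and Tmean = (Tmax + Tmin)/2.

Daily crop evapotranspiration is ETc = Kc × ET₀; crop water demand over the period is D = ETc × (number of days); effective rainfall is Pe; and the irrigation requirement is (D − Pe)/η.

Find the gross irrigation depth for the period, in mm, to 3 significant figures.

121 mm

Tmean = (27.1 + 7.4)/2 = 17.25 °C
0.408 Ra = 0.408 × 26.4 = 10.7712 mm/d equivalent
ET₀ = 0.0023 × 10.7712 × (17.25 + 17.8) × √19.7 = 0.0023 × 10.7712 × 35.05 × 4.4385 = 3.8540 mm/d
ETc = Kc × ET₀ = 1.11 × 3.8540 = 4.2779 mm/d
Crop demand D = ETc × 31 d = 4.2779 × 31 = 132.615 mm
D − Pe = 132.615 − 33.7 = 98.915 mm
Gross irrigation = 98.915 / 0.82 = 120.628 mm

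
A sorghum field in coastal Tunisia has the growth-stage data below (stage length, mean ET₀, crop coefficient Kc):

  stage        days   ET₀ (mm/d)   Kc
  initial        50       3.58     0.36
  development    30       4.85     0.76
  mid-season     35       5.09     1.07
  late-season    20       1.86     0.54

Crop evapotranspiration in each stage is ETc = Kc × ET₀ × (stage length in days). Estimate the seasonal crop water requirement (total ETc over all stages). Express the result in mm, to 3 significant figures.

386 mm

initial: 0.36 × 3.58 × 50 = 64.44 mm
development: 0.76 × 4.85 × 30 = 110.58 mm
mid-season: 1.07 × 5.09 × 35 = 190.62 mm
late-season: 0.54 × 1.86 × 20 = 20.09 mm
Seasonal total = 385.73 mm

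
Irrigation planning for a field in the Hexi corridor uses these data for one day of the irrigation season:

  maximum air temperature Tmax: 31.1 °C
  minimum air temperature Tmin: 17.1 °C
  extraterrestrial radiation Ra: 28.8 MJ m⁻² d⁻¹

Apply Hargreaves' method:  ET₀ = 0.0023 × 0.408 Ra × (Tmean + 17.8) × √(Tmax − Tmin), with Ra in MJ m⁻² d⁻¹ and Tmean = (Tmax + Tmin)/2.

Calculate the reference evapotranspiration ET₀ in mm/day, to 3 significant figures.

4.24 mm/day

Tmean = (31.1 + 17.1)/2 = 24.10 °C
0.408 Ra = 0.408 × 28.8 = 11.7504 mm/d equivalent
ET₀ = 0.0023 × 11.7504 × (24.10 + 17.8) × √14.0 = 0.0023 × 11.7504 × 41.90 × 3.7417 = 4.2370 mm/d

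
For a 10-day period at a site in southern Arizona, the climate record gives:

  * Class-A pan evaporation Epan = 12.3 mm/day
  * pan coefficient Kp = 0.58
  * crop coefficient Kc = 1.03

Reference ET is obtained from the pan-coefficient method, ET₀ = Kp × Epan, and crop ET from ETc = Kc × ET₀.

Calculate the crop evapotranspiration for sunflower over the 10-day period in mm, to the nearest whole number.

ET₀ = 0.58 × 12.3 = 7.1340 mm/d
ETc = Kc × ET₀ = 1.03 × 7.1340 = 7.3480 mm/d
Over 10 days: 7.3480 × 10 = 73.480 mm

73 mm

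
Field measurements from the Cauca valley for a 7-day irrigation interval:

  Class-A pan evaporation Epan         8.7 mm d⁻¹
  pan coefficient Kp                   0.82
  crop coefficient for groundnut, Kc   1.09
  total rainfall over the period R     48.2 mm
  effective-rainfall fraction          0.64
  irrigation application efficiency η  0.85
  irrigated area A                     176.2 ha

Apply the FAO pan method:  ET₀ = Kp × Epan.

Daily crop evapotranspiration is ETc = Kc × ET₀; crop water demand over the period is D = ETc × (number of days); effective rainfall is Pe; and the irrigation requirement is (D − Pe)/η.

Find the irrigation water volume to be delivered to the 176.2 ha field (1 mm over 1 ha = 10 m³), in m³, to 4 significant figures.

48890 m³

ET₀ = 0.82 × 8.7 = 7.1340 mm/d
ETc = Kc × ET₀ = 1.09 × 7.1340 = 7.7761 mm/d
Crop demand D = ETc × 7 d = 7.7761 × 7 = 54.433 mm
Pe = 0.64 × 48.2 = 30.848 mm
D − Pe = 54.433 − 30.848 = 23.585 mm
Gross irrigation = 23.585 / 0.85 = 27.747 mm
Volume = 27.747 mm × 176.2 ha × 10 = 48890.2 m³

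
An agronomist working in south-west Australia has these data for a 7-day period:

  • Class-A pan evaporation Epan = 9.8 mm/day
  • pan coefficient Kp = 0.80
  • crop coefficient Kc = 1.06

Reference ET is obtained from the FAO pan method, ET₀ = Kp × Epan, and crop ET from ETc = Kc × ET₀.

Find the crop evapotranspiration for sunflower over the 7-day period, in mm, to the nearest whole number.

58 mm

ET₀ = 0.80 × 9.8 = 7.8400 mm/d
ETc = Kc × ET₀ = 1.06 × 7.8400 = 8.3104 mm/d
Over 7 days: 8.3104 × 7 = 58.173 mm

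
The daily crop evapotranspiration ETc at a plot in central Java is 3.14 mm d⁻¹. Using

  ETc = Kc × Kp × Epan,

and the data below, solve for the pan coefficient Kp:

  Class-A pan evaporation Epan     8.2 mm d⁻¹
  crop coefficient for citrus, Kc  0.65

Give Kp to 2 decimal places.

0.59

ETc = Kc × Kp × Epan  ⇒  Kp = ETc / (Kc × Epan)
Kp = 3.14 / (0.65 × 8.2) = 3.14 / 5.330 = 0.5891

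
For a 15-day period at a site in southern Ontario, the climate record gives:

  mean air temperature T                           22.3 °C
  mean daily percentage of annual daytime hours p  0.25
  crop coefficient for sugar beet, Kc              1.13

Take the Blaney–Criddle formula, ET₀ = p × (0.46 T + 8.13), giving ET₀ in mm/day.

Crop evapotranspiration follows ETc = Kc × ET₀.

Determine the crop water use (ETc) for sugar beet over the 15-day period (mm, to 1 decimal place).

ET₀ = 0.25 × (0.46 × 22.3 + 8.13) = 0.25 × 18.388 = 4.5970 mm/d
ETc = Kc × ET₀ = 1.13 × 4.5970 = 5.1946 mm/d
Over 15 days: 5.1946 × 15 = 77.919 mm

77.9 mm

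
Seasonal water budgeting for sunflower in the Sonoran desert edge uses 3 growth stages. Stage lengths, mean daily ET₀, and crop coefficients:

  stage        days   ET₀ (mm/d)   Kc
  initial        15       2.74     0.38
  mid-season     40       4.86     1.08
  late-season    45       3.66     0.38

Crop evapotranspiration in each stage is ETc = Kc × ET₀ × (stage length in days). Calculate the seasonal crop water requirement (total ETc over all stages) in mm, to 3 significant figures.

initial: 0.38 × 2.74 × 15 = 15.62 mm
mid-season: 1.08 × 4.86 × 40 = 209.95 mm
late-season: 0.38 × 3.66 × 45 = 62.59 mm
Seasonal total = 288.16 mm

288 mm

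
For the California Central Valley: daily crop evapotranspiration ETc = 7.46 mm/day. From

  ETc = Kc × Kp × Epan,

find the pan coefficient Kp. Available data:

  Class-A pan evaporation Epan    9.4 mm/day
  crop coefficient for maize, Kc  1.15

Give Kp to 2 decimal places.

ETc = Kc × Kp × Epan  ⇒  Kp = ETc / (Kc × Epan)
Kp = 7.46 / (1.15 × 9.4) = 7.46 / 10.810 = 0.6901

0.69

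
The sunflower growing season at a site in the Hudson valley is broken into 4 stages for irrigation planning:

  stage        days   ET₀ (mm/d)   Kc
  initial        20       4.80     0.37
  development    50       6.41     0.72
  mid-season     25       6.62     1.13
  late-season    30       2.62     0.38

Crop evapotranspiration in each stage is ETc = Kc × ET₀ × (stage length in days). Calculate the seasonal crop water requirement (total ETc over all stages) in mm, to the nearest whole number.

initial: 0.37 × 4.80 × 20 = 35.52 mm
development: 0.72 × 6.41 × 50 = 230.76 mm
mid-season: 1.13 × 6.62 × 25 = 187.02 mm
late-season: 0.38 × 2.62 × 30 = 29.87 mm
Seasonal total = 483.17 mm

483 mm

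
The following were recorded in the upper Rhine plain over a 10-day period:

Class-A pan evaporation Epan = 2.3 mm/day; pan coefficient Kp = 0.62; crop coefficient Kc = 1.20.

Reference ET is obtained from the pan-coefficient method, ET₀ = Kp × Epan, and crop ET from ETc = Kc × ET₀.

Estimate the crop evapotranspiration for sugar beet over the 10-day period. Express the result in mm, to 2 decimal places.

17.11 mm

ET₀ = 0.62 × 2.3 = 1.4260 mm/d
ETc = Kc × ET₀ = 1.20 × 1.4260 = 1.7112 mm/d
Over 10 days: 1.7112 × 10 = 17.112 mm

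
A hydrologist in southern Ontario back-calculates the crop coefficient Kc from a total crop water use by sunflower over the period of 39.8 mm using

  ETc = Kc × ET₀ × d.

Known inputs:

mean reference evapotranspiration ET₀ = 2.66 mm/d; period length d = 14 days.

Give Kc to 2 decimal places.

ETc = Kc × ET₀ × d  ⇒  Kc = ETc / (ET₀ × d)
Kc = 39.8 / (2.66 × 14) = 39.8 / 37.24 = 1.0687

1.07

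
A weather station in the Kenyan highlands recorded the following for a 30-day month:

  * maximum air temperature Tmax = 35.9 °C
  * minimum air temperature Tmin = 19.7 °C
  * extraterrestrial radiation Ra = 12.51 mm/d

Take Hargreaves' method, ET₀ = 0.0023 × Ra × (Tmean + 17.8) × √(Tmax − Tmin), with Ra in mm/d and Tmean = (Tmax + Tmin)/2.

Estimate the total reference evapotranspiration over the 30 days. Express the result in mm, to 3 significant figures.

Tmean = (35.9 + 19.7)/2 = 27.80 °C
ET₀ = 0.0023 × 12.51 × (27.80 + 17.8) × √16.2 = 0.0023 × 12.51 × 45.60 × 4.0249 = 5.2809 mm/d
Over 30 days: 5.2809 × 30 = 158.427 mm

158 mm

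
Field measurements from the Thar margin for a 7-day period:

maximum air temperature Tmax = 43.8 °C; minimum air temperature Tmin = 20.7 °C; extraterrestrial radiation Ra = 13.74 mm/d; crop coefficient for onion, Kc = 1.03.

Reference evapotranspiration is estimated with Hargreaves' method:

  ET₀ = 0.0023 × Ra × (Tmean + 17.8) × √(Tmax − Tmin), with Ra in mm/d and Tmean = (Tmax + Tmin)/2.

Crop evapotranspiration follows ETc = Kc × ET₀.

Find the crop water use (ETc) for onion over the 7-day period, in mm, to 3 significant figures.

Tmean = (43.8 + 20.7)/2 = 32.25 °C
ET₀ = 0.0023 × 13.74 × (32.25 + 17.8) × √23.1 = 0.0023 × 13.74 × 50.05 × 4.8062 = 7.6019 mm/d
ETc = Kc × ET₀ = 1.03 × 7.6019 = 7.8300 mm/d
Over 7 days: 7.8300 × 7 = 54.810 mm

54.8 mm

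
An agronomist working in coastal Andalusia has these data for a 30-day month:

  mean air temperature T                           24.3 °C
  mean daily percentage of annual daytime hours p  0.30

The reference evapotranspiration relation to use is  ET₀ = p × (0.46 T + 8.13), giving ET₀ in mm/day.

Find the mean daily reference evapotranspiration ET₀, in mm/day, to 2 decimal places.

ET₀ = 0.30 × (0.46 × 24.3 + 8.13) = 0.30 × 19.308 = 5.7924 mm/d

5.79 mm/day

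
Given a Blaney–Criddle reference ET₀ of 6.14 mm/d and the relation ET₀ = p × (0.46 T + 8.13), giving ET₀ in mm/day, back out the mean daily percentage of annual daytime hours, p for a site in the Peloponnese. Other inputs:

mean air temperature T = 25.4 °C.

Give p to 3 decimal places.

p = ET₀ / (0.46 T + 8.13) = 6.14 / (0.46 × 25.4 + 8.13) = 6.14 / 19.814 = 0.3099

0.310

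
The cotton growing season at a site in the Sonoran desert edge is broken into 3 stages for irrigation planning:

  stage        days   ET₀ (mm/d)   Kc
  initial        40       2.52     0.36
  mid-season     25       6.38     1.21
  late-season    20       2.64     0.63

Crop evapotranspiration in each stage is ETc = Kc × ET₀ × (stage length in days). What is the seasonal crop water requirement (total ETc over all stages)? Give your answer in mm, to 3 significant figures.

263 mm

initial: 0.36 × 2.52 × 40 = 36.29 mm
mid-season: 1.21 × 6.38 × 25 = 193.00 mm
late-season: 0.63 × 2.64 × 20 = 33.26 mm
Seasonal total = 262.55 mm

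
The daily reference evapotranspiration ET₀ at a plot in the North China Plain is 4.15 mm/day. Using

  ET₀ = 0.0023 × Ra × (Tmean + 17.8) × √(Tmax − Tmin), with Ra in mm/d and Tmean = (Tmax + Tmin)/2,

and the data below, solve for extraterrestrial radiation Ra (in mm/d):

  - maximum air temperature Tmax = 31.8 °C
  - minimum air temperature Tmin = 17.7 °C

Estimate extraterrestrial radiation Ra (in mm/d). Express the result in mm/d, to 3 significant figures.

11.3 mm/d

Tmean = 24.75 °C; √ΔT = 3.7550
Ra = ET₀ / [0.0023 × (Tmean+17.8) × √ΔT] = 4.15 / (0.0023 × 42.55 × 3.7550) = 11.293 mm/d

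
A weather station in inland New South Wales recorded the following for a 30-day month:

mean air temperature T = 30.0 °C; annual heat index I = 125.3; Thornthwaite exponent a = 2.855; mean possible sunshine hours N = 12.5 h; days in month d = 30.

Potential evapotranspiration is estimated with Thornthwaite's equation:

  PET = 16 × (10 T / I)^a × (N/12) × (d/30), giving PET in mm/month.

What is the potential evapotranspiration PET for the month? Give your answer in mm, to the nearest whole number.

10T/I = 10 × 30.0 / 125.3 = 2.3943
(10T/I)^a = 2.3943^2.855 = 12.0936
Uncorrected PET = 16 × 12.0936 = 193.498 mm
Correction = (N/12)(d/30) = (12.5/12)(30/30) = 1.0417
PET = 193.498 × 1.0417 = 201.567 mm/month

202 mm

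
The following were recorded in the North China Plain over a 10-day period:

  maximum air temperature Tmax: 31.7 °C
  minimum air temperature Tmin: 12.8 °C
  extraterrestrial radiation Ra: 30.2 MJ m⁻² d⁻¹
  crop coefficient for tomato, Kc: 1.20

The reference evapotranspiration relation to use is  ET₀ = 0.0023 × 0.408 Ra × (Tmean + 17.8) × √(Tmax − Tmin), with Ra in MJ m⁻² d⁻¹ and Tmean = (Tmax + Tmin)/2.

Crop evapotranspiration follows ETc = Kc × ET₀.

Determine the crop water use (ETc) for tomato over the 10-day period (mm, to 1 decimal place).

59.2 mm

Tmean = (31.7 + 12.8)/2 = 22.25 °C
0.408 Ra = 0.408 × 30.2 = 12.3216 mm/d equivalent
ET₀ = 0.0023 × 12.3216 × (22.25 + 17.8) × √18.9 = 0.0023 × 12.3216 × 40.05 × 4.3474 = 4.9343 mm/d
ETc = Kc × ET₀ = 1.20 × 4.9343 = 5.9212 mm/d
Over 10 days: 5.9212 × 10 = 59.212 mm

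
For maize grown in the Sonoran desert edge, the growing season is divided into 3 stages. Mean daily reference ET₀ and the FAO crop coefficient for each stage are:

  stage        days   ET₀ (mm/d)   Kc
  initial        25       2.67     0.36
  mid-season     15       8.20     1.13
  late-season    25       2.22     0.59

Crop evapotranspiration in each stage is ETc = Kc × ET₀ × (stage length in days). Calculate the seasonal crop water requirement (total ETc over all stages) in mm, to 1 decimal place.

initial: 0.36 × 2.67 × 25 = 24.03 mm
mid-season: 1.13 × 8.20 × 15 = 138.99 mm
late-season: 0.59 × 2.22 × 25 = 32.75 mm
Seasonal total = 195.77 mm

195.8 mm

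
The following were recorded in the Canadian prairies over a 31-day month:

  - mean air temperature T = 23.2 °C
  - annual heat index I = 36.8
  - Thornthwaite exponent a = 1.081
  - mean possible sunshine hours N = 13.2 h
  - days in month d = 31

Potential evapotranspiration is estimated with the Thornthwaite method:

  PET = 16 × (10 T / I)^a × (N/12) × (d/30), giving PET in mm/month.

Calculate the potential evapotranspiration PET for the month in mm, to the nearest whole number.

133 mm

10T/I = 10 × 23.2 / 36.8 = 6.3043
(10T/I)^a = 6.3043^1.081 = 7.3183
Uncorrected PET = 16 × 7.3183 = 117.093 mm
Correction = (N/12)(d/30) = (13.2/12)(31/30) = 1.1367
PET = 117.093 × 1.1367 = 133.100 mm/month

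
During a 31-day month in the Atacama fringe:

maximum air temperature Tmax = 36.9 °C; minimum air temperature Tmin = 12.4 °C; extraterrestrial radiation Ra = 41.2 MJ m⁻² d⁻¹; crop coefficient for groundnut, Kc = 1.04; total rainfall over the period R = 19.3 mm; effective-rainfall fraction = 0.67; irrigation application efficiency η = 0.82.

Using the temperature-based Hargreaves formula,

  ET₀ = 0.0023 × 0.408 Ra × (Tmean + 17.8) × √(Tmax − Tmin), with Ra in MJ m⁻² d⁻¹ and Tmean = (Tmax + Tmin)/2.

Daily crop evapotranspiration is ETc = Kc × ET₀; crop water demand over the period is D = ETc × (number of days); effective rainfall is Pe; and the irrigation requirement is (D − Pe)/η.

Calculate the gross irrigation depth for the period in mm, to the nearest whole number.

304 mm

Tmean = (36.9 + 12.4)/2 = 24.65 °C
0.408 Ra = 0.408 × 41.2 = 16.8096 mm/d equivalent
ET₀ = 0.0023 × 16.8096 × (24.65 + 17.8) × √24.5 = 0.0023 × 16.8096 × 42.45 × 4.9497 = 8.1235 mm/d
ETc = Kc × ET₀ = 1.04 × 8.1235 = 8.4484 mm/d
Crop demand D = ETc × 31 d = 8.4484 × 31 = 261.900 mm
Pe = 0.67 × 19.3 = 12.931 mm
D − Pe = 261.900 − 12.931 = 248.969 mm
Gross irrigation = 248.969 / 0.82 = 303.621 mm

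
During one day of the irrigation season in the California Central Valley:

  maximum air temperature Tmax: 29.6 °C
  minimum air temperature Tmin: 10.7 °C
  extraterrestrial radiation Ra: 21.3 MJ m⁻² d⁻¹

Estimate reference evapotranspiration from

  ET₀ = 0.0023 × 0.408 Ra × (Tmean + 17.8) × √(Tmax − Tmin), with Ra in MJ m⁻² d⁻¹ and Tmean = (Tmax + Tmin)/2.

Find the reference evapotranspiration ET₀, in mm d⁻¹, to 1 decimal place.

Tmean = (29.6 + 10.7)/2 = 20.15 °C
0.408 Ra = 0.408 × 21.3 = 8.6904 mm/d equivalent
ET₀ = 0.0023 × 8.6904 × (20.15 + 17.8) × √18.9 = 0.0023 × 8.6904 × 37.95 × 4.3474 = 3.2977 mm/d

3.3 mm d⁻¹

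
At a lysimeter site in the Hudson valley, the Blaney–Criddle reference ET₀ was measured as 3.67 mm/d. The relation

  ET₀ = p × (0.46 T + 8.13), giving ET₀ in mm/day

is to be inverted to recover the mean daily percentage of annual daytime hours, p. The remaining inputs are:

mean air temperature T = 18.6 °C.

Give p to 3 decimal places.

p = ET₀ / (0.46 T + 8.13) = 3.67 / (0.46 × 18.6 + 8.13) = 3.67 / 16.686 = 0.2199

0.220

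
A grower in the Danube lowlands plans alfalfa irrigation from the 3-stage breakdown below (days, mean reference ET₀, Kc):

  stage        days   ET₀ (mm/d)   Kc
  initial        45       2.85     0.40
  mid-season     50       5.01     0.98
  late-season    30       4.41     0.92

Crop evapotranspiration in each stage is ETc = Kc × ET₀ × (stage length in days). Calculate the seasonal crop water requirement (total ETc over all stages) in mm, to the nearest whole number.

initial: 0.40 × 2.85 × 45 = 51.30 mm
mid-season: 0.98 × 5.01 × 50 = 245.49 mm
late-season: 0.92 × 4.41 × 30 = 121.72 mm
Seasonal total = 418.51 mm

419 mm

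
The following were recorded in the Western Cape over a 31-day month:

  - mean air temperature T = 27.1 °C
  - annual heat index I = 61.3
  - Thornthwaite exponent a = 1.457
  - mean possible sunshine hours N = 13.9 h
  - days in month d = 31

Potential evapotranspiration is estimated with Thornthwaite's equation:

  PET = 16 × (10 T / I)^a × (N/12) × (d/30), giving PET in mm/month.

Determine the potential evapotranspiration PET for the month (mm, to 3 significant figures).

167 mm

10T/I = 10 × 27.1 / 61.3 = 4.4209
(10T/I)^a = 4.4209^1.457 = 8.7199
Uncorrected PET = 16 × 8.7199 = 139.518 mm
Correction = (N/12)(d/30) = (13.9/12)(31/30) = 1.1969
PET = 139.518 × 1.1969 = 166.989 mm/month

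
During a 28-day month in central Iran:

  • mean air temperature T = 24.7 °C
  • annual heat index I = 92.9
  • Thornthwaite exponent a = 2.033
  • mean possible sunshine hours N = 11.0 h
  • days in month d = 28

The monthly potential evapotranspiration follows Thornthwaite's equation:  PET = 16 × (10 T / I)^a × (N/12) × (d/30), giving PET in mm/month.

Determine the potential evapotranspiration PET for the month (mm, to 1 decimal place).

10T/I = 10 × 24.7 / 92.9 = 2.6588
(10T/I)^a = 2.6588^2.033 = 7.3011
Uncorrected PET = 16 × 7.3011 = 116.818 mm
Correction = (N/12)(d/30) = (11.0/12)(28/30) = 0.8556
PET = 116.818 × 0.8556 = 99.949 mm/month

99.9 mm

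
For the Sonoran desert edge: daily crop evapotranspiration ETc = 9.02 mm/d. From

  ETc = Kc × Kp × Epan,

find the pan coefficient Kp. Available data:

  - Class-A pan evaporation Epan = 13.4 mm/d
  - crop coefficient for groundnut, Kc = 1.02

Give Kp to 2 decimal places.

ETc = Kc × Kp × Epan  ⇒  Kp = ETc / (Kc × Epan)
Kp = 9.02 / (1.02 × 13.4) = 9.02 / 13.668 = 0.6599

0.66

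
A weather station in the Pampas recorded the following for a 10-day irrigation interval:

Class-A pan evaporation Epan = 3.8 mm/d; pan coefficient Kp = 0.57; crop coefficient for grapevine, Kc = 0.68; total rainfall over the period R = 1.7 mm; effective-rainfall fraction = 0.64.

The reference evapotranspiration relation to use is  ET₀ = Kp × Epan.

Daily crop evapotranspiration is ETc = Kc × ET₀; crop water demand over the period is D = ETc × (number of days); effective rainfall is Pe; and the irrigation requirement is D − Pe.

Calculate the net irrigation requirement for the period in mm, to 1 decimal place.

ET₀ = 0.57 × 3.8 = 2.1660 mm/d
ETc = Kc × ET₀ = 0.68 × 2.1660 = 1.4729 mm/d
Crop demand D = ETc × 10 d = 1.4729 × 10 = 14.729 mm
Pe = 0.64 × 1.7 = 1.088 mm
D − Pe = 14.729 − 1.088 = 13.641 mm

13.6 mm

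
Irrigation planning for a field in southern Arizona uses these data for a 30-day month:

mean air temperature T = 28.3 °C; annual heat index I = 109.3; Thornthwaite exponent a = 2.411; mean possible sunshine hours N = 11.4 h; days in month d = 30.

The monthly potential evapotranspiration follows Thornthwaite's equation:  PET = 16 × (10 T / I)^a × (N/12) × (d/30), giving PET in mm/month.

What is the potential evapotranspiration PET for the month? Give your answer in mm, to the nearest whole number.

10T/I = 10 × 28.3 / 109.3 = 2.5892
(10T/I)^a = 2.5892^2.411 = 9.9116
Uncorrected PET = 16 × 9.9116 = 158.586 mm
Correction = (N/12)(d/30) = (11.4/12)(30/30) = 0.9500
PET = 158.586 × 0.9500 = 150.657 mm/month

151 mm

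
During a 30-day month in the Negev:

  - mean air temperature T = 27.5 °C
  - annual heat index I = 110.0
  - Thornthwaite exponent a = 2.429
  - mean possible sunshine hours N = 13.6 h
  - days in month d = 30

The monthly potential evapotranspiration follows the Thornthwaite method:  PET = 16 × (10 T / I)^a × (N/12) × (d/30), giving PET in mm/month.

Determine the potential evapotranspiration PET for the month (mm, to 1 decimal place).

10T/I = 10 × 27.5 / 110.0 = 2.5000
(10T/I)^a = 2.5000^2.429 = 9.2597
Uncorrected PET = 16 × 9.2597 = 148.155 mm
Correction = (N/12)(d/30) = (13.6/12)(30/30) = 1.1333
PET = 148.155 × 1.1333 = 167.904 mm/month

167.9 mm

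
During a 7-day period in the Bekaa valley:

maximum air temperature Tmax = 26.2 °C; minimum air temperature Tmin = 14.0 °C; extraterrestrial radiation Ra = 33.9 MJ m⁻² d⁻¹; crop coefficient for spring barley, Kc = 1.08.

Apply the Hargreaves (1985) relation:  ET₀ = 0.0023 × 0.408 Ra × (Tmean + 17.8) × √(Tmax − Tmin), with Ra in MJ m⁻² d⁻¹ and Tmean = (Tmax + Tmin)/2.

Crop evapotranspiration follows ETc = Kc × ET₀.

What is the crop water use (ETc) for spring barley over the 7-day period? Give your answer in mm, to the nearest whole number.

32 mm

Tmean = (26.2 + 14.0)/2 = 20.10 °C
0.408 Ra = 0.408 × 33.9 = 13.8312 mm/d equivalent
ET₀ = 0.0023 × 13.8312 × (20.10 + 17.8) × √12.2 = 0.0023 × 13.8312 × 37.90 × 3.4928 = 4.2111 mm/d
ETc = Kc × ET₀ = 1.08 × 4.2111 = 4.5480 mm/d
Over 7 days: 4.5480 × 7 = 31.836 mm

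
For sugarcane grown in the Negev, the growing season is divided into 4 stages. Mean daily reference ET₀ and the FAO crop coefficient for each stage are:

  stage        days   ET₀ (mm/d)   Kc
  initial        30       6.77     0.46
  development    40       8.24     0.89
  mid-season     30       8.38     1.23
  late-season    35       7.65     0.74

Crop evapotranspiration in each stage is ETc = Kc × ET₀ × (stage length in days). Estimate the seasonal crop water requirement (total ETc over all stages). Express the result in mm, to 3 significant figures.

894 mm

initial: 0.46 × 6.77 × 30 = 93.43 mm
development: 0.89 × 8.24 × 40 = 293.34 mm
mid-season: 1.23 × 8.38 × 30 = 309.22 mm
late-season: 0.74 × 7.65 × 35 = 198.14 mm
Seasonal total = 894.13 mm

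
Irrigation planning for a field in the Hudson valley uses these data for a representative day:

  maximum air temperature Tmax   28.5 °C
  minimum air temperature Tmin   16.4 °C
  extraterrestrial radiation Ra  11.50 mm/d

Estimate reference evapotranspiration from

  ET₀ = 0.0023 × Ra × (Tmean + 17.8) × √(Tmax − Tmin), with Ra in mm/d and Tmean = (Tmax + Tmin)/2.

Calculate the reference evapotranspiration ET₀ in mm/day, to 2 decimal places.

Tmean = (28.5 + 16.4)/2 = 22.45 °C
ET₀ = 0.0023 × 11.50 × (22.45 + 17.8) × √12.1 = 0.0023 × 11.50 × 40.25 × 3.4785 = 3.7033 mm/d

3.70 mm/day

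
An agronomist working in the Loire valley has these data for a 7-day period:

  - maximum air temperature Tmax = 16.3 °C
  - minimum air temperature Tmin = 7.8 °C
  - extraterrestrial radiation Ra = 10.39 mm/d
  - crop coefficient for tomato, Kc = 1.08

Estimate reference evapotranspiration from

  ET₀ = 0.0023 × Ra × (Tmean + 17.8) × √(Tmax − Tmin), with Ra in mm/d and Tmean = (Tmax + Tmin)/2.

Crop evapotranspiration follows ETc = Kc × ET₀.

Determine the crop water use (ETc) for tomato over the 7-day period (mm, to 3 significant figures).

15.7 mm

Tmean = (16.3 + 7.8)/2 = 12.05 °C
ET₀ = 0.0023 × 10.39 × (12.05 + 17.8) × √8.5 = 0.0023 × 10.39 × 29.85 × 2.9155 = 2.0797 mm/d
ETc = Kc × ET₀ = 1.08 × 2.0797 = 2.2461 mm/d
Over 7 days: 2.2461 × 7 = 15.723 mm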